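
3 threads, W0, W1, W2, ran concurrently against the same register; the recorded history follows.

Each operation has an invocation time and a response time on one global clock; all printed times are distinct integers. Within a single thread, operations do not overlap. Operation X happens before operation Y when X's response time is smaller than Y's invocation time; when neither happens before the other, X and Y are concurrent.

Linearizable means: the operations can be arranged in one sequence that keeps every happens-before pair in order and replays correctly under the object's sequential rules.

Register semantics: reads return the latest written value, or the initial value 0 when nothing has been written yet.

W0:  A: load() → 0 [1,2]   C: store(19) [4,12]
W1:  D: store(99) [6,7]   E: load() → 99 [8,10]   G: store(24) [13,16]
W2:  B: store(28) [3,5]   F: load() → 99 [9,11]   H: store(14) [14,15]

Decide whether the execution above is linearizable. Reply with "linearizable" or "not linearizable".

linearizable

a witness: A, B, C, D, E, F, G, H
after step 1 (A load() → 0): value 0
after step 2 (B store(28)): value 28
after step 3 (C store(19)): value 19
after step 4 (D store(99)): value 99
after step 5 (E load() → 99): value 99
after step 6 (F load() → 99): value 99
after step 7 (G store(24)): value 24
after step 8 (H store(14)): value 14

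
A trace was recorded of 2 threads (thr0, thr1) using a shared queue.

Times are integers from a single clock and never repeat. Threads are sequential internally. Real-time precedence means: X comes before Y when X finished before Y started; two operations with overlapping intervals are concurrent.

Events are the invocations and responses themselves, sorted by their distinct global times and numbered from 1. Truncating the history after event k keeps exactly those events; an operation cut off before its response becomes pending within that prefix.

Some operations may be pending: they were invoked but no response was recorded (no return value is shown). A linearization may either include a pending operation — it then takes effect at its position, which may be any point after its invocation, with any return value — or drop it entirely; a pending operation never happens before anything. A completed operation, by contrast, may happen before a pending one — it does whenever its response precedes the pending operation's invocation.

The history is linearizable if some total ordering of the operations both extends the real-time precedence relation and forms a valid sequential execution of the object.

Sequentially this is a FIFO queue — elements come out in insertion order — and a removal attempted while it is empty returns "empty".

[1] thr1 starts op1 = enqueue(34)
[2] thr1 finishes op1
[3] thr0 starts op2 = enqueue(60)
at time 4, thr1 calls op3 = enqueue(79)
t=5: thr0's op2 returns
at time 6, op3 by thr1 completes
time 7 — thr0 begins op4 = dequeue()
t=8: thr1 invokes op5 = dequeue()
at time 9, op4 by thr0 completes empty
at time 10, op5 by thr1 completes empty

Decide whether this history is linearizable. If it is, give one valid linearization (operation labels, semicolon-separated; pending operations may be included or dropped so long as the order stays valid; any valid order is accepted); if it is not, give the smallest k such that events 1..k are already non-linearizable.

not linearizable — minimal violating prefix: 9 events

the violation lands at event 9, op4's response at time 9: events 1..8 linearize, events 1..9 do not
all 2 real-time-respecting orders fail — 4 completed queue operations, no legal replay
including or dropping the 1 pending operation (op5) in any combination fails
take op1, op2, op3, op4 (pending dropped): step 4 already fails, because op4 dequeue() → empty cannot occur there
take op1, op3, op2, op4 (pending dropped): step 4 already fails, because op4 dequeue() → empty cannot occur there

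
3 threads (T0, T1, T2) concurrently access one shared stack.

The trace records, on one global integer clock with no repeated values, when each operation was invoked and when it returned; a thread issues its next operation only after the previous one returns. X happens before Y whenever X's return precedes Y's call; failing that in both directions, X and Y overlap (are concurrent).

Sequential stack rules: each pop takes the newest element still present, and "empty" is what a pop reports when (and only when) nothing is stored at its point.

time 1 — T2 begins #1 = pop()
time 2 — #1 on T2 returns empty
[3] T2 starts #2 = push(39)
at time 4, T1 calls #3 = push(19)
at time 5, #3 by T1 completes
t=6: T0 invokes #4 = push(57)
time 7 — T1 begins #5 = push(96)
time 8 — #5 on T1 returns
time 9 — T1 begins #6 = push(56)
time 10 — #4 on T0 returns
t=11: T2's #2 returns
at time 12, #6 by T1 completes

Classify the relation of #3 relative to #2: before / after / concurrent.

#3 spans [4,5], #2 spans [3,11]
the intervals overlap in both directions

concurrent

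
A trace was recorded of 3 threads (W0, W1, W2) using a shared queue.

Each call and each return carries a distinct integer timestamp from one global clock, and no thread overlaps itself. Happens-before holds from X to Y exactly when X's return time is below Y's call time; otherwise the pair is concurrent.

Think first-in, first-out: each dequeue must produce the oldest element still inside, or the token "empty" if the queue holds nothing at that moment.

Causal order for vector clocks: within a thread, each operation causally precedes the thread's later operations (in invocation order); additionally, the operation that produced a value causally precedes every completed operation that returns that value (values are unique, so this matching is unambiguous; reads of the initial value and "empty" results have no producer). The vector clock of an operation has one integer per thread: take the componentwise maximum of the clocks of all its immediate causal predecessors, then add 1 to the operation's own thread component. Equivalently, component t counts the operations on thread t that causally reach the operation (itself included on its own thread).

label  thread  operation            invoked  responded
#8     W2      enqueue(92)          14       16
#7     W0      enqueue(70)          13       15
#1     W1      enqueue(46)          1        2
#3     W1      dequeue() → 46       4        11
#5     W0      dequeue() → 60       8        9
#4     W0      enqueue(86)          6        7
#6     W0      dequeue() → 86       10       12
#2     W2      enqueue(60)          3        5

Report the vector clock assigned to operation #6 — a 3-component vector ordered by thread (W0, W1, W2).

(3, 0, 1)

VC(#2, invoked at 3): no causal predecessors; +1 on W2 → (0, 0, 1)
VC(#1, invoked at 1): no causal predecessors; +1 on W1 → (0, 1, 0)
VC(#4, invoked at 6): no causal predecessors; +1 on W0 → (1, 0, 0)
invoked at 14, #8 merges VC(#2)=(0, 0, 1) and bumps W2's slot → (0, 0, 2)
invoked at 4, #3 merges VC(#1)=(0, 1, 0) and bumps W1's slot → (0, 2, 0)
invoked at 8, #5 merges VC(#2)=(0, 0, 1), VC(#4)=(1, 0, 0) and bumps W0's slot → (2, 0, 1)
invoked at 10, #6 merges VC(#4)=(1, 0, 0), VC(#5)=(2, 0, 1) and bumps W0's slot → (3, 0, 1)
invoked at 13, #7 merges VC(#6)=(3, 0, 1) and bumps W0's slot → (4, 0, 1)
target: VC(#6) = (3, 0, 1)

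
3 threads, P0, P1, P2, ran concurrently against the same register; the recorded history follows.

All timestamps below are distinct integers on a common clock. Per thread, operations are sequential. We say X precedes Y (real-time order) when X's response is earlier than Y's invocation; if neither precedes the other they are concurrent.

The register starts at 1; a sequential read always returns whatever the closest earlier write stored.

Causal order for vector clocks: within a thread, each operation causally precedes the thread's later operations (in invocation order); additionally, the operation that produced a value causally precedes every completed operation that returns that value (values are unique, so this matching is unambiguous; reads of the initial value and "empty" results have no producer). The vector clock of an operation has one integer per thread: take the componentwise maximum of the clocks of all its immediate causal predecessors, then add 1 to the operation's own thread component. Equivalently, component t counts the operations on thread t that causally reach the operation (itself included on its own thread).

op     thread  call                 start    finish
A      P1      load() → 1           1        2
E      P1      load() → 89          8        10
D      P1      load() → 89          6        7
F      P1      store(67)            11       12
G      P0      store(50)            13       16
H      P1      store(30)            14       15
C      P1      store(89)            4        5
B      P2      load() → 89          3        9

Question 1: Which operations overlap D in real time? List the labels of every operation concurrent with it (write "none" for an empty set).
D runs from 6 to 7; window-overlapping ops are concurrent
A [1,2]: before
B [3,9]: concurrent
C [4,5]: before
E [8,10]: after
F [11,12]: after
G [13,16]: after
H [14,15]: after

B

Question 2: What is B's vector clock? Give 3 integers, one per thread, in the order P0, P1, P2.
root op A, invoked 1: fresh clock plus P1's own tick → (0, 1, 0)
root op G, invoked 13: fresh clock plus P0's own tick → (1, 0, 0)
invoked at 4, C merges VC(A)=(0, 1, 0) and bumps P1's slot → (0, 2, 0)
invoked at 3, B merges VC(C)=(0, 2, 0) and bumps P2's slot → (0, 2, 1)
invoked at 6, D merges VC(C)=(0, 2, 0) and bumps P1's slot → (0, 3, 0)
invoked at 8, E merges VC(C)=(0, 2, 0), VC(D)=(0, 3, 0) and bumps P1's slot → (0, 4, 0)
invoked at 11, F merges VC(E)=(0, 4, 0) and bumps P1's slot → (0, 5, 0)
invoked at 14, H merges VC(F)=(0, 5, 0) and bumps P1's slot → (0, 6, 0)
target: VC(B) = (0, 2, 1)

(0, 2, 1)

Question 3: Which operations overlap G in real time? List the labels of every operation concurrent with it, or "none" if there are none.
overlap test against G [13,16]: concurrent iff the interval meets 13..16
A [1,2]: before
B [3,9]: before
C [4,5]: before
D [6,7]: before
E [8,10]: before
F [11,12]: before
H [14,15]: concurrent

H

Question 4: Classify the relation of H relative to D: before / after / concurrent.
H spans [14,15], D spans [6,7]
resp(D)=7 < inv(H)=14

after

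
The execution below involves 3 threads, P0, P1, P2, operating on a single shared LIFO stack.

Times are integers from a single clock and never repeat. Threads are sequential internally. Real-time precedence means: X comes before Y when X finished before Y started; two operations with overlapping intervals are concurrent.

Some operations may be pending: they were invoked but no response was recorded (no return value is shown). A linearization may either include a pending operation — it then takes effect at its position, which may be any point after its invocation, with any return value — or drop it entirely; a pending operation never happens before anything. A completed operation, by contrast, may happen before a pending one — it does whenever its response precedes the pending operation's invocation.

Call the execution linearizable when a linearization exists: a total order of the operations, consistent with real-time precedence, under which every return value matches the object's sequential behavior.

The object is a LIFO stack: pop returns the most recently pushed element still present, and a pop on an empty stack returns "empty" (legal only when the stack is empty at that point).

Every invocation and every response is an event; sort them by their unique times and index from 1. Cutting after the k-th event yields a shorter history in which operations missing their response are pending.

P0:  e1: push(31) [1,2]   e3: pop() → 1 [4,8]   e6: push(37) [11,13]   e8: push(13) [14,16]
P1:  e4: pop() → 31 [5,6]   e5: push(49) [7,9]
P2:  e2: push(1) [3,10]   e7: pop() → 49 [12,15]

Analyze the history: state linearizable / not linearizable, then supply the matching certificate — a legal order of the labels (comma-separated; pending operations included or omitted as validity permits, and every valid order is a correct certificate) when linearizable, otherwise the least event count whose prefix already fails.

linearizable — witness: e1, e2, e3, e4, e5, e7, e6, e8

after step 1 (e1 push(31)): stack <31>
after step 2 (e2 push(1)): stack <31,1>
after step 3 (e3 pop() → 1): stack <31>
after step 4 (e4 pop() → 31): stack <>
after step 5 (e5 push(49)): stack <49>
after step 6 (e7 pop() → 49): stack <>
after step 7 (e6 push(37)): stack <37>
after step 8 (e8 push(13)): stack <37,13>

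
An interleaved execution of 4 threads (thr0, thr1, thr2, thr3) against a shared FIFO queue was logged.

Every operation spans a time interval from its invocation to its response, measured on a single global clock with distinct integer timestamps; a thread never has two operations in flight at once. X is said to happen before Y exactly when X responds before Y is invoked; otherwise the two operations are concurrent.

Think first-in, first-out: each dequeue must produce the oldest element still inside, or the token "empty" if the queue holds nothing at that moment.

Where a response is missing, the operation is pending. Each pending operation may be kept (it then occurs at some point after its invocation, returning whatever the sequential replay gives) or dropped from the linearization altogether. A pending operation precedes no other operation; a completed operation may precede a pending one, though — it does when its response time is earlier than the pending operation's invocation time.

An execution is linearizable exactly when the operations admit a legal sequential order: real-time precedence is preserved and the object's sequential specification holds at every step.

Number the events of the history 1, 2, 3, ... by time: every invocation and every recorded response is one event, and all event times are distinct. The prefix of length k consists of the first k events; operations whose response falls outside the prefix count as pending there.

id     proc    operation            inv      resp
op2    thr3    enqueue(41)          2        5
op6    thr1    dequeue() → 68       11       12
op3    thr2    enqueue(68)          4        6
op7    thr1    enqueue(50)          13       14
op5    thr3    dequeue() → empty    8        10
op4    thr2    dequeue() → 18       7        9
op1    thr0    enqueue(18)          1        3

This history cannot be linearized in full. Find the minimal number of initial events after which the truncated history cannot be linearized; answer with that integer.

events 1..9 are linearizable; a witness order is op1, op2, op3, op4:
step 1: op1 enqueue(18) — queue <18>
step 2: op2 enqueue(41) — queue <18,41>
step 3: op3 enqueue(68) — queue <18,41,68>
step 4: op4 dequeue() → 18 — queue <41,68>
at event 10 (op5's time-10 response) nothing linearizes any more
take op1, op2, op3, op4, op5: step 5 already fails, because op5 dequeue() → empty cannot occur there
take op1, op2, op3, op5, op4: step 4 already fails, because op5 dequeue() → empty cannot occur there

10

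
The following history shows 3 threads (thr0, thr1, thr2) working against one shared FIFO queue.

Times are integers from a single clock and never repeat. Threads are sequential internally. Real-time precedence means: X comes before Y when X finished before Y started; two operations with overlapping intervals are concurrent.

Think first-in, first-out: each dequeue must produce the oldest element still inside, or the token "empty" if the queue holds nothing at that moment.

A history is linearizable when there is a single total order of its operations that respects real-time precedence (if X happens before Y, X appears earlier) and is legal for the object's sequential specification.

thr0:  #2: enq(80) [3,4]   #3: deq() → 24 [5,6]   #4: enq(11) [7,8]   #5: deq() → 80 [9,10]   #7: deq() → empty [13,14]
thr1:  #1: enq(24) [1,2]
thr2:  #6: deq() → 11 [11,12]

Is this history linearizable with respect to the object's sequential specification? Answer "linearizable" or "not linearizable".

one valid linearization: #1, #2, #3, #4, #5, #6, #7
1. #1 enq(24), leaving queue <24>
2. #2 enq(80), leaving queue <24,80>
3. #3 deq() → 24, leaving queue <80>
4. #4 enq(11), leaving queue <80,11>
5. #5 deq() → 80, leaving queue <11>
6. #6 deq() → 11, leaving queue <>
7. #7 deq() → empty, leaving queue <>

linearizable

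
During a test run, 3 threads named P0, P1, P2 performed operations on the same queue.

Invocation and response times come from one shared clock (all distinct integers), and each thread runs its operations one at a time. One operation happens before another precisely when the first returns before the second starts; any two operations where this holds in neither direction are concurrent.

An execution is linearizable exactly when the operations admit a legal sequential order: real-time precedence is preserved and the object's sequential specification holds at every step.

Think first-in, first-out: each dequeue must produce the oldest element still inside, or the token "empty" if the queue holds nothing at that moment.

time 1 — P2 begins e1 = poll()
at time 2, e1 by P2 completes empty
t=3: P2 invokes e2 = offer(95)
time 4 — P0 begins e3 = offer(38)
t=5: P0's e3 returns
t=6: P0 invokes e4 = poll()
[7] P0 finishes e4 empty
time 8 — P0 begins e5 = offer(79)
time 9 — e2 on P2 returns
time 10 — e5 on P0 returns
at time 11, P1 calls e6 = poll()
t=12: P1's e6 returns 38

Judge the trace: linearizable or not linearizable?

not linearizable

through event 6 a valid linearization exists; event 7 (e4 responding at time 7) ends that
a single order respects real time; the 3 completed queue operations fail replay along it
completion choices over the 1 pending operation (e2) were checked; none helps
sample order e1, e3, e4 (pending dropped) stalls at step 3 — e4 poll() → empty has no legal effect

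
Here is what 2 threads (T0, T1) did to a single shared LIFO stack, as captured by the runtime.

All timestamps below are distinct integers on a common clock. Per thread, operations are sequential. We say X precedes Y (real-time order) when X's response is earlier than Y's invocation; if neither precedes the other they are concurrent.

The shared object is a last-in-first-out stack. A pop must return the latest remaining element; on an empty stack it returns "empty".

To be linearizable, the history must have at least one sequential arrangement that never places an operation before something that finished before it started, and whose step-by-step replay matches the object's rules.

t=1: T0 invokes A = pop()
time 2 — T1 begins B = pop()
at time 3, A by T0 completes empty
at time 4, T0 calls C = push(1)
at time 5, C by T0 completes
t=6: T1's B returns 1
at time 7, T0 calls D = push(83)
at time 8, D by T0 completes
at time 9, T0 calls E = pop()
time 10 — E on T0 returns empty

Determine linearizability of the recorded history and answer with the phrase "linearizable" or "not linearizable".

through event 9 a valid linearization exists; event 10 (E responding at time 10) ends that
the 5 completed operations admit 3 real-time orders; each fails the LIFO stack replay
e.g. A, B, C, D, E: illegal at step 2, since B pop() → 1 cannot apply there
e.g. A, C, B, D, E: illegal at step 5, since E pop() → empty cannot apply there

not linearizable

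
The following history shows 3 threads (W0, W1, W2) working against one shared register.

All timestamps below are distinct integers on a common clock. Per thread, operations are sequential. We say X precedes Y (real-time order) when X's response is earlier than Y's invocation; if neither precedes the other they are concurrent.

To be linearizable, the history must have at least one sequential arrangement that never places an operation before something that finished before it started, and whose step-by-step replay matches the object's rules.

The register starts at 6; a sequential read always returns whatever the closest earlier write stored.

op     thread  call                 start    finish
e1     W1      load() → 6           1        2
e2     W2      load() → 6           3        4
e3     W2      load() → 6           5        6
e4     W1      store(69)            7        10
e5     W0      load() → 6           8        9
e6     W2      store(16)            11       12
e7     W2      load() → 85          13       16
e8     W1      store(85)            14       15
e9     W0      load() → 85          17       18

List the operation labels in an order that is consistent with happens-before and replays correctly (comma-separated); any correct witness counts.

e1, e2, e3, e5, e4, e6, e8, e7, e9

1. e1 load() → 6, leaving value 6
2. e2 load() → 6, leaving value 6
3. e3 load() → 6, leaving value 6
4. e5 load() → 6, leaving value 6
5. e4 store(69), leaving value 69
6. e6 store(16), leaving value 16
7. e8 store(85), leaving value 85
8. e7 load() → 85, leaving value 85
9. e9 load() → 85, leaving value 85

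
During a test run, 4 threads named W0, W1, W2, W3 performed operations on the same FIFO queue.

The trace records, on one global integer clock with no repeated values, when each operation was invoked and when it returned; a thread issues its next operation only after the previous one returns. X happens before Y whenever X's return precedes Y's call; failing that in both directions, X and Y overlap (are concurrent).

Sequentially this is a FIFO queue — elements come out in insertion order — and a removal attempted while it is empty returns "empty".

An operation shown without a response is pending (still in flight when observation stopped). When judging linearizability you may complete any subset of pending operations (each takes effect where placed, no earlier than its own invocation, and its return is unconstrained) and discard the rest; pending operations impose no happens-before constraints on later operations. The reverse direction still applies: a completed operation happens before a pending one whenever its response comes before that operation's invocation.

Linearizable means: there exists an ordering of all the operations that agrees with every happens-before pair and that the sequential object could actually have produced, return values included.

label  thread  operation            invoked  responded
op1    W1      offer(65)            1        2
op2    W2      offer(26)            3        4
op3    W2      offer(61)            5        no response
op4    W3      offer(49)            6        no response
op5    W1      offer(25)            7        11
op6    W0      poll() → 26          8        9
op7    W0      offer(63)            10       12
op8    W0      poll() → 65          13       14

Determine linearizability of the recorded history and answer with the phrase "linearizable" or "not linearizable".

through event 8 a valid linearization exists; event 9 (op6 responding at time 9) ends that
the sole real-time-consistent order of 3 completed operations fails the FIFO queue replay
no escape via the 3 pending operations (op3, op4, op5): every completion choice fails
for example op1, op2, op6 (pending dropped) fails at step 3: op6 poll() → 26 is not legal there

not linearizable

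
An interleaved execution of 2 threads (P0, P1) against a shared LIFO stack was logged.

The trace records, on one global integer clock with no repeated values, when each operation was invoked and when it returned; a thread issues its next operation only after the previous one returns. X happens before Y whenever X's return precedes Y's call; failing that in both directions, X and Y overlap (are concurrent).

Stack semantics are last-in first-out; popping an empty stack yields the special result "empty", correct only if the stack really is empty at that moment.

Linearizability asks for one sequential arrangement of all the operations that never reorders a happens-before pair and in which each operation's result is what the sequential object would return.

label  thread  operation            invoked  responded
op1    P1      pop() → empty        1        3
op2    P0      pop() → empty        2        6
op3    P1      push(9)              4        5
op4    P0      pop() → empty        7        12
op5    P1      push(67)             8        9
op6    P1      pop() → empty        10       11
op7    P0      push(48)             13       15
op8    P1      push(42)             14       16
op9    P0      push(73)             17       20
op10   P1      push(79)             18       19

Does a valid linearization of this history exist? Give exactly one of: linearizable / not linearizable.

already the first 11 events (up to op6's response at time 11) admit no linearization; the first 10 still do
checked exhaustively: 3 real-time-consistent orders of 5 completed operations, zero legal LIFO stack replays
every completion of the 1 pending operation (op4) was checked; none linearizes
one such order, op1, op2, op3, op5, op6 (pending dropped), breaks at step 5 where op6 pop() → empty is illegal
one such order, op1, op3, op2, op5, op6 (pending dropped), breaks at step 3 where op2 pop() → empty is illegal

not linearizable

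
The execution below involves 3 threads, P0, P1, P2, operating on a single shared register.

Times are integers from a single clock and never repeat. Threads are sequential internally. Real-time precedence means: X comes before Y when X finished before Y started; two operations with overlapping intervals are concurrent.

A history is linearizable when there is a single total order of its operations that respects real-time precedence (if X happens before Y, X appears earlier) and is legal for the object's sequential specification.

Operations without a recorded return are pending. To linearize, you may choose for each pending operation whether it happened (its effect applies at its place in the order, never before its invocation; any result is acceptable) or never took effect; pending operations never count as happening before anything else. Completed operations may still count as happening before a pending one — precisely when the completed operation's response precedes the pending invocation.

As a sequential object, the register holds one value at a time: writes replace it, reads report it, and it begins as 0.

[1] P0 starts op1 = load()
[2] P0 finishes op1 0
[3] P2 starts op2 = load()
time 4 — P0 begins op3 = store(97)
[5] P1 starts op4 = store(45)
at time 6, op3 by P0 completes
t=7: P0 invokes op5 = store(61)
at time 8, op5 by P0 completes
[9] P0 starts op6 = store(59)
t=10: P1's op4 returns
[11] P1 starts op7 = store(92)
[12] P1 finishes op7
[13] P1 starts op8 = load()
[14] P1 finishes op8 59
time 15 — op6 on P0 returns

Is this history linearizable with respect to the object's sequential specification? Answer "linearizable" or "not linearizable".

a witness: op1, op2, op3, op4, op5, op7, op6, op8
after step 1 (op1 load() → 0): value 0
after step 2 (op2 load() (pending, included)): value 0
after step 3 (op3 store(97)): value 97
after step 4 (op4 store(45)): value 45
after step 5 (op5 store(61)): value 61
after step 6 (op7 store(92)): value 92
after step 7 (op6 store(59)): value 59
after step 8 (op8 load() → 59): value 59

linearizable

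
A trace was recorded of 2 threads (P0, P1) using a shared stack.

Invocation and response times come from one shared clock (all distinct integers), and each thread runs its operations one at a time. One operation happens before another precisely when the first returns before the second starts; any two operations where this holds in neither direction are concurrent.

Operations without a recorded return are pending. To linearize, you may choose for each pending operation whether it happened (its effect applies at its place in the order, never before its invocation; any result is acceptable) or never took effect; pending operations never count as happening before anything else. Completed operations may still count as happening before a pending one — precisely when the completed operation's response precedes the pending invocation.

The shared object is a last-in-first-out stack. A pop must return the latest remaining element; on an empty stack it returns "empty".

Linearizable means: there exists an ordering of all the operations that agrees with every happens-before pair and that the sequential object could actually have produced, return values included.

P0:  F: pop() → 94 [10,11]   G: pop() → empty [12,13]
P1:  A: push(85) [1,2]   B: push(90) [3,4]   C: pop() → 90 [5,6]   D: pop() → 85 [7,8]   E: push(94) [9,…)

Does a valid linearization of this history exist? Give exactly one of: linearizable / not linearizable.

witness order: A, B, C, D, E, F, G
1. A push(85), leaving stack <85>
2. B push(90), leaving stack <85,90>
3. C pop() → 90, leaving stack <85>
4. D pop() → 85, leaving stack <>
5. E push(94) (pending, included), leaving stack <94>
6. F pop() → 94, leaving stack <>
7. G pop() → empty, leaving stack <>

linearizable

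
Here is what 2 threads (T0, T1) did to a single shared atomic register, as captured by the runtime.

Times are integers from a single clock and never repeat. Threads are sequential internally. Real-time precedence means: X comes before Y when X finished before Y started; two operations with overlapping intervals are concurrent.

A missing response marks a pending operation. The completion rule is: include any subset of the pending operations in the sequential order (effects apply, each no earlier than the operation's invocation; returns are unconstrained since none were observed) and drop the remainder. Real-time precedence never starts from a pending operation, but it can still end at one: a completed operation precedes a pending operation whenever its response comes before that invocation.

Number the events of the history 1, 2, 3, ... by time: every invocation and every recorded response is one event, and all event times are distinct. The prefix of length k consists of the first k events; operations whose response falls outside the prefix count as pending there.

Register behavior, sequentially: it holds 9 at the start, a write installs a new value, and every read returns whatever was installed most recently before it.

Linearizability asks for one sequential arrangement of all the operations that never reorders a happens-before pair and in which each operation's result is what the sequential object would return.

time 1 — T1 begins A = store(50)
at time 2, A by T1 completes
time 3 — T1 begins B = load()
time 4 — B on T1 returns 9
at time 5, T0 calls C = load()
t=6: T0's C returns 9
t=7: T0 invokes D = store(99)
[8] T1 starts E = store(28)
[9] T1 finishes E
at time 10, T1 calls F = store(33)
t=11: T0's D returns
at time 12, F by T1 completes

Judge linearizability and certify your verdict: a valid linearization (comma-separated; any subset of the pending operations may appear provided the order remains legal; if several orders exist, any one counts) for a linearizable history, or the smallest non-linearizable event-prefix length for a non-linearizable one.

not linearizable — minimal violating prefix: 4 events

through event 3 a valid linearization exists; event 4 (B responding at time 4) ends that
the completed operations (2 total) allow one real-time order; the atomic register replay rejects it
for example A, B fails at step 2: B load() → 9 is not legal there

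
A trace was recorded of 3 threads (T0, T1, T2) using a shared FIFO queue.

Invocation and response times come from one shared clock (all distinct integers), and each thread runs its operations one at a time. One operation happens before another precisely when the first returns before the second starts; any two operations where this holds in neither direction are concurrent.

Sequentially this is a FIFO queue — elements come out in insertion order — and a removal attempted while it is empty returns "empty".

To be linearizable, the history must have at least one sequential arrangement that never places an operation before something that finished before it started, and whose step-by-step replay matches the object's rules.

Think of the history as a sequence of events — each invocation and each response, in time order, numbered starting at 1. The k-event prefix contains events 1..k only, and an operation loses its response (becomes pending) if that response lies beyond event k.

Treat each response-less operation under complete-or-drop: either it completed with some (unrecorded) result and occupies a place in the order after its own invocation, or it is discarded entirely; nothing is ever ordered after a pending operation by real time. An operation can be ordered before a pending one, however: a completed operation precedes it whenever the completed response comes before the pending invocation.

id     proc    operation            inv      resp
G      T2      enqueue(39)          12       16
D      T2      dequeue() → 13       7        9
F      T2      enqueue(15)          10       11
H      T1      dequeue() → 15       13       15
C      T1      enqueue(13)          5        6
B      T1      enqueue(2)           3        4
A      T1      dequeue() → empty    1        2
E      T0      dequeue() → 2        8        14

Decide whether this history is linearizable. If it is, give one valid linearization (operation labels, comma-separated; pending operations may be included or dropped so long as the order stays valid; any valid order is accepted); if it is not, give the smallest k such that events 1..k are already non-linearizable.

after step 1 (A dequeue() → empty): queue <>
after step 2 (B enqueue(2)): queue <2>
after step 3 (C enqueue(13)): queue <2,13>
after step 4 (E dequeue() → 2): queue <13>
after step 5 (D dequeue() → 13): queue <>
after step 6 (F enqueue(15)): queue <15>
after step 7 (G enqueue(39)): queue <15,39>
after step 8 (H dequeue() → 15): queue <39>

linearizable — witness: A, B, C, E, D, F, G, H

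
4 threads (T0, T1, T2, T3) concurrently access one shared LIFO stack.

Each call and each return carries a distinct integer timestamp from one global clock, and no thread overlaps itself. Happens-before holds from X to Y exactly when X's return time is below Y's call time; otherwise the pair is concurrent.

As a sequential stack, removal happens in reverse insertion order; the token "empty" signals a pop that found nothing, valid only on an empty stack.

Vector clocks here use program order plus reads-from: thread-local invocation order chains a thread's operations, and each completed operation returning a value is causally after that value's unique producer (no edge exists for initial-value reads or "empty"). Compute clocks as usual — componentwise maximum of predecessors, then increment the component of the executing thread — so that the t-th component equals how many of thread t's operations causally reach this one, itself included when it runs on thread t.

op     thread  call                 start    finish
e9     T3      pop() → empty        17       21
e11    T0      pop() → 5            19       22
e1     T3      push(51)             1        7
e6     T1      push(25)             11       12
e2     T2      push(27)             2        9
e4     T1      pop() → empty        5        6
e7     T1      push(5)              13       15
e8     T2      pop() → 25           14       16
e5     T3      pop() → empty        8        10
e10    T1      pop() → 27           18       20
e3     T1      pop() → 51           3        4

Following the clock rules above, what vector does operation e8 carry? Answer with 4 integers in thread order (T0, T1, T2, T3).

root op e1, invoked 1: fresh clock plus T3's own tick → (0, 0, 0, 1)
root op e2, invoked 2: fresh clock plus T2's own tick → (0, 0, 1, 0)
e5, invoked 8, takes VC(e1)=(0, 0, 0, 1) under max, adds 1 for T3 → (0, 0, 0, 2)
e3, invoked 3, takes VC(e1)=(0, 0, 0, 1) under max, adds 1 for T1 → (0, 1, 0, 1)
e9, invoked 17, takes VC(e5)=(0, 0, 0, 2) under max, adds 1 for T3 → (0, 0, 0, 3)
e4, invoked 5, takes VC(e3)=(0, 1, 0, 1) under max, adds 1 for T1 → (0, 2, 0, 1)
e6, invoked 11, takes VC(e4)=(0, 2, 0, 1) under max, adds 1 for T1 → (0, 3, 0, 1)
e7, invoked 13, takes VC(e6)=(0, 3, 0, 1) under max, adds 1 for T1 → (0, 4, 0, 1)
e8, invoked 14, takes VC(e2)=(0, 0, 1, 0), VC(e6)=(0, 3, 0, 1) under max, adds 1 for T2 → (0, 3, 2, 1)
e11, invoked 19, takes VC(e7)=(0, 4, 0, 1) under max, adds 1 for T0 → (1, 4, 0, 1)
e10, invoked 18, takes VC(e2)=(0, 0, 1, 0), VC(e7)=(0, 4, 0, 1) under max, adds 1 for T1 → (0, 5, 1, 1)
target: VC(e8) = (0, 3, 2, 1)

(0, 3, 2, 1)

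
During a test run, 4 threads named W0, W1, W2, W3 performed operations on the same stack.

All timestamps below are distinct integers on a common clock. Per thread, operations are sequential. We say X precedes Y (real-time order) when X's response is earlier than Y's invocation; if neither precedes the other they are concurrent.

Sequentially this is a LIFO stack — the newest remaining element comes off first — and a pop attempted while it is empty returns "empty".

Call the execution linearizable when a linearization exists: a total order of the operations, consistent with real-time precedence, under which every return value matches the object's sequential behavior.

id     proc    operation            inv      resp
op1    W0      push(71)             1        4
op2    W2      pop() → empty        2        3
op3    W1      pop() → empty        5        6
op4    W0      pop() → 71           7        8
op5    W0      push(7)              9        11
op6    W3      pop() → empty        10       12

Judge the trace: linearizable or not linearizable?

events 1..5 are fine; event 6 — the response of op3 at time 6 — makes the prefix non-linearizable
2 orders of the 3 completed stack ops respect real time; none is legal
e.g. op1, op2, op3: illegal at step 2, since op2 pop() → empty cannot apply there
e.g. op2, op1, op3: illegal at step 3, since op3 pop() → empty cannot apply there

not linearizable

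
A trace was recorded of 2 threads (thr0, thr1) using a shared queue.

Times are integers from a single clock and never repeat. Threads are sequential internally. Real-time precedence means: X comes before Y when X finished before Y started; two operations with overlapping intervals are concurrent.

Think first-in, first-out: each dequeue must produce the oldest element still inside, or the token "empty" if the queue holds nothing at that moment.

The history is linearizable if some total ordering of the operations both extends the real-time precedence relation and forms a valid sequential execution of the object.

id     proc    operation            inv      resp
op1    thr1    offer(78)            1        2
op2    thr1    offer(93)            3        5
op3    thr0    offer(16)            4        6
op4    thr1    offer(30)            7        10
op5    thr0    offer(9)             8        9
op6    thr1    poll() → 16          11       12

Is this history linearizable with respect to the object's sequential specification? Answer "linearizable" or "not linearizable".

prefix check: 1..11 passes, 1..12 fails once op6's time-12 response joins
6 completed operations, 4 real-time-consistent orders — every queue replay fails
e.g. op1, op2, op3, op4, op5, op6: illegal at step 6, since op6 poll() → 16 cannot apply there
e.g. op1, op2, op3, op5, op4, op6: illegal at step 6, since op6 poll() → 16 cannot apply there

not linearizable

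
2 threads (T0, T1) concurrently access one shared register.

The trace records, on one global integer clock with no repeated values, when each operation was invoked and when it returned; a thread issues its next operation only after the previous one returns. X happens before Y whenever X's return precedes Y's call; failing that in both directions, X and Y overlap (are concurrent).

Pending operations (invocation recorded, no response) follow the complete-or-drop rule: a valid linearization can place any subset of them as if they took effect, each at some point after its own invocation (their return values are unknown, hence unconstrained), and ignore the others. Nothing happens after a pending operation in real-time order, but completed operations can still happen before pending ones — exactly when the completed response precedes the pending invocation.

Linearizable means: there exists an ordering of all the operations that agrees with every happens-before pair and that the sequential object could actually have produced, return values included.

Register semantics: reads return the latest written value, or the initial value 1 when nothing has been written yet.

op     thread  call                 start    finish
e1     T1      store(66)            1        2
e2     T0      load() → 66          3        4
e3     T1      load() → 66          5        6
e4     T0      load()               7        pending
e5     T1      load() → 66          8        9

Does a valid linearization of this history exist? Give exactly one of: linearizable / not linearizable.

linearizable

a witness: e1, e2, e3, e4, e5
step 1: e1 store(66) — value 66
step 2: e2 load() → 66 — value 66
step 3: e3 load() → 66 — value 66
step 4: e4 load() (pending, included) — value 66
step 5: e5 load() → 66 — value 66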